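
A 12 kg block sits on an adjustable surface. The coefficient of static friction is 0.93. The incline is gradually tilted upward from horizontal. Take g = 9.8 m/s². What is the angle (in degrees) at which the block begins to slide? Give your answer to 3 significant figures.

42.9°

At the threshold of sliding, static friction is at its maximum μ_s N and exactly balances the weight component along the incline: mg sin θ = μ_s mg cos θ.
Hence tan θ = μ_s = 0.93, so θ = arctan(0.93) = 42.9228°.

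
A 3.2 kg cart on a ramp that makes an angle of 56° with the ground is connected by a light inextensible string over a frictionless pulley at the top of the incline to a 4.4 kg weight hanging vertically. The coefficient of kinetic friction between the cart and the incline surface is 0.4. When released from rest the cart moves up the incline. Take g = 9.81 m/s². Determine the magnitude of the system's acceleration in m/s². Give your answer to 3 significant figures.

1.33 m/s²

For the cart on the incline: the weight component along the slope is m₁g sin 56° = 3.2 × 9.81 × 0.8290 = 26.024 N and the normal force is N = m₁g cos 56° = 17.554 N.
Kinetic friction opposes the cart's motion up the incline: f = μN = 0.4 × 17.554 = 7.022 N acting down the slope.
Newton's second law for the cart (up-slope positive): T − 26.024 − 7.022 = 3.2 a. For the hanging weight (downward positive): 4.4 × 9.81 − T = 4.4 a.
Adding the two equations eliminates T: 10.118 = 7.6 a, so a = 1.3313 m/s².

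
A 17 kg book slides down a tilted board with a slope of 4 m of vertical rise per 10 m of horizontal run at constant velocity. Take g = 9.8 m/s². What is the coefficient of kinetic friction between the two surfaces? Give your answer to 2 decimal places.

0.40

At constant velocity the net force along the incline is zero: mg sin 21.80° = μ mg cos 21.80°.
So μ = tan 21.80° = 0.3714 / 0.9285 = 0.4000.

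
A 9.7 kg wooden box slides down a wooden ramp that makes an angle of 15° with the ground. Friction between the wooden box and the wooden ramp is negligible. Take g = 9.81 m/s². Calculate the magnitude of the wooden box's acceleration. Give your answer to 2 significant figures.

2.5 m/s²

Resolving the weight along the incline: the component pulling the wooden box down the slope is mg sin 15° = 9.7 × 9.81 × 0.2588 = 24.627 N, and the normal force is N = mg cos 15° = 9.7 × 9.81 × 0.9659 = 91.912 N.
With no friction the net force along the incline is 24.627 N, so a = g sin 15° = 24.627 / 9.7 = 2.5389 m/s².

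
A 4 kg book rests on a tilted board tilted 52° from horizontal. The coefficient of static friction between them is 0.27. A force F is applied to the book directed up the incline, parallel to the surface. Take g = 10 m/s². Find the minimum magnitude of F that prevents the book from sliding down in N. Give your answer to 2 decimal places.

The normal force is N = mg cos 52° = 24.626 N. With F at its minimum the book is on the verge of sliding down, so static friction is at its maximum μ_s N = 0.27 × 24.626 = 6.649 N and acts up the slope.
Equilibrium along the incline: F + μ_s N = mg sin 52°, so F = 31.520 − 6.649 = 24.871 N.

24.87 N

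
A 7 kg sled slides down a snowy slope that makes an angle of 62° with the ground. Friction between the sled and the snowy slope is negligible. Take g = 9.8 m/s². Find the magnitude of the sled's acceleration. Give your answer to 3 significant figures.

8.65 m/s²

Resolving the weight along the incline: the component pulling the sled down the slope is mg sin 62° = 7 × 9.8 × 0.8829 = 60.567 N, and the normal force is N = mg cos 62° = 7 × 9.8 × 0.4695 = 32.208 N.
With no friction the net force along the incline is 60.567 N, so a = g sin 62° = 60.567 / 7 = 8.6524 m/s².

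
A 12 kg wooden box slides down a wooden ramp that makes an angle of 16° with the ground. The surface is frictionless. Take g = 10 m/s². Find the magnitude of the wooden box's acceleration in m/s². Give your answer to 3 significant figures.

2.76 m/s²

Resolving the weight along the incline: the component pulling the wooden box down the slope is mg sin 16° = 12 × 10 × 0.2756 = 33.072 N, and the normal force is N = mg cos 16° = 12 × 10 × 0.9613 = 115.356 N.
With no friction the net force along the incline is 33.072 N, so a = g sin 16° = 33.072 / 12 = 2.7560 m/s².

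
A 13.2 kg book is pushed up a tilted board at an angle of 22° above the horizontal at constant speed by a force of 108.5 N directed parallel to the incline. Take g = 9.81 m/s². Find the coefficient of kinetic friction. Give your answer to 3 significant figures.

At constant speed ΣF = 0 along the incline. The applied 108.5 N acts up the slope; the weight component mg sin 22° = 48.509 N and kinetic friction μN both act down the slope.
So 108.5 = 48.509 + μ × 120.063, giving μ = (108.5 − 48.509) / 120.063 = 0.4997.

0.500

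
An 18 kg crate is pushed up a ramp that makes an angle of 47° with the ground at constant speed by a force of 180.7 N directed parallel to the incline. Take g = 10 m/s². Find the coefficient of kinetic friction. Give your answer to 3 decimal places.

At constant speed ΣF = 0 along the incline. The applied 180.7 N acts up the slope; the weight component mg sin 47° = 131.644 N and kinetic friction μN both act down the slope.
So 180.7 = 131.644 + μ × 122.760, giving μ = (180.7 − 131.644) / 122.760 = 0.3996.

0.400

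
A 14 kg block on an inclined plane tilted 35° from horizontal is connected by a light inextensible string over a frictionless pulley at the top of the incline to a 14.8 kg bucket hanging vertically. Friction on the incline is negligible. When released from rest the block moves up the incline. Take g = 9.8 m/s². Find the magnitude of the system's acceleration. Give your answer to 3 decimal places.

For the block on the incline: the weight component along the slope is m₁g sin 35° = 14 × 9.8 × 0.5736 = 78.698 N and the normal force is N = m₁g cos 35° = 112.388 N.
Newton's second law for the block (up-slope positive): T − 78.698 = 14 a. For the hanging bucket (downward positive): 14.8 × 9.8 − T = 14.8 a.
Adding the two equations eliminates T: 66.342 = 28.8 a, so a = 2.3035 m/s².

2.304 m/s²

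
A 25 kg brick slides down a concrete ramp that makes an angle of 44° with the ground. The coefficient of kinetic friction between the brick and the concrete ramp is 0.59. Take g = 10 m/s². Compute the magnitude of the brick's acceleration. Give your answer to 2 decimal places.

Resolving the weight along the incline: the component pulling the brick down the slope is mg sin 44° = 25 × 10 × 0.6947 = 173.675 N, and the normal force is N = mg cos 44° = 25 × 10 × 0.7193 = 179.825 N.
Kinetic friction acts up the slope with magnitude f = μN = 0.59 × 179.825 = 106.097 N.
Net force along the incline is 173.675 − 106.097 = 67.578 N, so a = 67.578 / 25 = 2.7031 m/s².

2.70 m/s²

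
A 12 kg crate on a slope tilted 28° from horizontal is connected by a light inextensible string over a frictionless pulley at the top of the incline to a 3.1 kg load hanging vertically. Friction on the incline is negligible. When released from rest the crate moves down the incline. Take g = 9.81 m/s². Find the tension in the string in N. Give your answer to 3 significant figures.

For the crate on the incline: the weight component along the slope is m₁g sin 28° = 12 × 9.81 × 0.4695 = 55.270 N and the normal force is N = m₁g cos 28° = 103.941 N.
Newton's second law for the crate (down-slope positive): 55.270 − T = 12 a. For the hanging load (upward positive): T − 3.1 × 9.81 = 3.1 a.
Adding the two equations eliminates T: 24.859 = 15.1 a, so a = 1.6463 m/s².
Then from the hanging load's equation, T = 3.1 × (9.81 + 1.6463) = 35.515 N.

35.5 N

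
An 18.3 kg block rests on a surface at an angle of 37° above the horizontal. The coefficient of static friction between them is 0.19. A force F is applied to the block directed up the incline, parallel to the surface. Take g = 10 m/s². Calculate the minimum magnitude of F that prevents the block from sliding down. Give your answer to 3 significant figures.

The normal force is N = mg cos 37° = 146.150 N. With F at its minimum the block is on the verge of sliding down, so static friction is at its maximum μ_s N = 0.19 × 146.150 = 27.769 N and acts up the slope.
Equilibrium along the incline: F + μ_s N = mg sin 37°, so F = 110.132 − 27.769 = 82.363 N.

82.4 N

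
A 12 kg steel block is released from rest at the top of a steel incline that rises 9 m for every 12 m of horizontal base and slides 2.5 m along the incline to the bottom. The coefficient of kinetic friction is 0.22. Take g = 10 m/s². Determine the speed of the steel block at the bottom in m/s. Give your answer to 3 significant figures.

4.60 m/s

The weight component along the incline is mg sin 36.87° = 72.000 N and the normal force is N = mg cos 36.87° = 96.000 N.
Friction up the slope is f = μN = 0.22 × 96.000 = 21.120 N, so the net downslope force is 72.000 − 21.120 = 50.880 N and a = 50.880 / 12 = 4.2400 m/s².
Starting from rest over a distance of 2.5 m, v² = 2aL = 2 × 4.2400 × 2.5 = 21.2000, so v = 4.6043 m/s.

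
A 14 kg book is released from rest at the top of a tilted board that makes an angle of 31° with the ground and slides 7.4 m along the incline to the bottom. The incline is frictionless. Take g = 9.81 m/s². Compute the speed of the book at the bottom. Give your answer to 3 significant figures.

8.65 m/s

The weight component along the incline is mg sin 31° = 70.735 N and the normal force is N = mg cos 31° = 117.723 N.
With no friction, a = g sin 31° = 5.0525 m/s².
Starting from rest over a distance of 7.4 m, v² = 2aL = 2 × 5.0525 × 7.4 = 74.7770, so v = 8.6474 m/s.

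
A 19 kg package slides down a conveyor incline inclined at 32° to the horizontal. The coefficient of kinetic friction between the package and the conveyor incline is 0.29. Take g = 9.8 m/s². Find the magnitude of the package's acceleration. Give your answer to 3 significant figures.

Resolving the weight along the incline: the component pulling the package down the slope is mg sin 32° = 19 × 9.8 × 0.5299 = 98.667 N, and the normal force is N = mg cos 32° = 19 × 9.8 × 0.8480 = 157.898 N.
Kinetic friction acts up the slope with magnitude f = μN = 0.29 × 157.898 = 45.790 N.
Net force along the incline is 98.667 − 45.790 = 52.877 N, so a = 52.877 / 19 = 2.7830 m/s².

2.78 m/s²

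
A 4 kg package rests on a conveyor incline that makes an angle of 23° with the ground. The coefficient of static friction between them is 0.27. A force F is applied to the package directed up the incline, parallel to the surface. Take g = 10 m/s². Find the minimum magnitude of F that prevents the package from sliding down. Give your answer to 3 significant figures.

5.69 N

The normal force is N = mg cos 23° = 36.820 N. With F at its minimum the package is on the verge of sliding down, so static friction is at its maximum μ_s N = 0.27 × 36.820 = 9.941 N and acts up the slope.
Equilibrium along the incline: F + μ_s N = mg sin 23°, so F = 15.629 − 9.941 = 5.688 N.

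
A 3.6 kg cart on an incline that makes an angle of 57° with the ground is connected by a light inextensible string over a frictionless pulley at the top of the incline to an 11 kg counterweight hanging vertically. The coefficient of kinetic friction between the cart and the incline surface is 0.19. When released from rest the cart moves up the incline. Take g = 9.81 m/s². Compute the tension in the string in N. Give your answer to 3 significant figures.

For the cart on the incline: the weight component along the slope is m₁g sin 57° = 3.6 × 9.81 × 0.8387 = 29.620 N and the normal force is N = m₁g cos 57° = 19.234 N.
Kinetic friction opposes the cart's motion up the incline: f = μN = 0.19 × 19.234 = 3.654 N acting down the slope.
Newton's second law for the cart (up-slope positive): T − 29.620 − 3.654 = 3.6 a. For the hanging counterweight (downward positive): 11 × 9.81 − T = 11 a.
Adding the two equations eliminates T: 74.636 = 14.6 a, so a = 5.1121 m/s².
Then from the hanging counterweight's equation, T = 11 × (9.81 − 5.1121) = 51.677 N.

51.7 N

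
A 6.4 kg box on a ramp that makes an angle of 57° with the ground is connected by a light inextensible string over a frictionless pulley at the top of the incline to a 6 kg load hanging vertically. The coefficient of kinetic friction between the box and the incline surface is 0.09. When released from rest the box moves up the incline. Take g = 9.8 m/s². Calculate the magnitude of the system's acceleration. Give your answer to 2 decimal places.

0.25 m/s²

For the box on the incline: the weight component along the slope is m₁g sin 57° = 6.4 × 9.8 × 0.8387 = 52.603 N and the normal force is N = m₁g cos 57° = 34.160 N.
Kinetic friction opposes the box's motion up the incline: f = μN = 0.09 × 34.160 = 3.074 N acting down the slope.
Newton's second law for the box (up-slope positive): T − 52.603 − 3.074 = 6.4 a. For the hanging load (downward positive): 6 × 9.8 − T = 6 a.
Adding the two equations eliminates T: 3.123 = 12.4 a, so a = 0.2519 m/s².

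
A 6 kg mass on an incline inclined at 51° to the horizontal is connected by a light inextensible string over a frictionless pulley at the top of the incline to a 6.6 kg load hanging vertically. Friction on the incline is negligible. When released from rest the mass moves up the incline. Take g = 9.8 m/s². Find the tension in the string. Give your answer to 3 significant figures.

54.7 N

For the mass on the incline: the weight component along the slope is m₁g sin 51° = 6 × 9.8 × 0.7771 = 45.693 N and the normal force is N = m₁g cos 51° = 37.004 N.
Newton's second law for the mass (up-slope positive): T − 45.693 = 6 a. For the hanging load (downward positive): 6.6 × 9.8 − T = 6.6 a.
Adding the two equations eliminates T: 18.987 = 12.6 a, so a = 1.5069 m/s².
Then from the hanging load's equation, T = 6.6 × (9.8 − 1.5069) = 54.734 N.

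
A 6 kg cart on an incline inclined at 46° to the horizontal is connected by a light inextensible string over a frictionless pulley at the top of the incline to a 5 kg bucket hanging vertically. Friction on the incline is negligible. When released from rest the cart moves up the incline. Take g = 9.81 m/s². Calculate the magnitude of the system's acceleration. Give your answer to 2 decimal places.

For the cart on the incline: the weight component along the slope is m₁g sin 46° = 6 × 9.81 × 0.7193 = 42.338 N and the normal force is N = m₁g cos 46° = 40.888 N.
Newton's second law for the cart (up-slope positive): T − 42.338 = 6 a. For the hanging bucket (downward positive): 5 × 9.81 − T = 5 a.
Adding the two equations eliminates T: 6.712 = 11 a, so a = 0.6102 m/s².

0.61 m/s²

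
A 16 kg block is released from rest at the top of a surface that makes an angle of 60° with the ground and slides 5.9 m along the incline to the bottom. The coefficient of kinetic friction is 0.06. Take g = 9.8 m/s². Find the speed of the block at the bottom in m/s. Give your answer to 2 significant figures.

The weight component along the incline is mg sin 60° = 135.793 N and the normal force is N = mg cos 60° = 78.400 N.
Friction up the slope is f = μN = 0.06 × 78.400 = 4.704 N, so the net downslope force is 135.793 − 4.704 = 131.089 N and a = 131.089 / 16 = 8.1931 m/s².
Starting from rest over a distance of 5.9 m, v² = 2aL = 2 × 8.1931 × 5.9 = 96.6786, so v = 9.8325 m/s.

9.8 m/s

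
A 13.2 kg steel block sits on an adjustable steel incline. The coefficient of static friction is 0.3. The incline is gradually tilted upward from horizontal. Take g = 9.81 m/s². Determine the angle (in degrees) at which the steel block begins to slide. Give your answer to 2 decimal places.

At the threshold of sliding, static friction is at its maximum μ_s N and exactly balances the weight component along the incline: mg sin θ = μ_s mg cos θ.
Hence tan θ = μ_s = 0.3, so θ = arctan(0.3) = 16.6992°.

16.70°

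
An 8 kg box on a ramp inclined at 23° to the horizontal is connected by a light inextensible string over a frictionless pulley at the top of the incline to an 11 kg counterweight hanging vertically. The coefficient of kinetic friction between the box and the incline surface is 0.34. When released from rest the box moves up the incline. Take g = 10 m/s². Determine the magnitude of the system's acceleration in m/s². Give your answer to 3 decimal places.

For the box on the incline: the weight component along the slope is m₁g sin 23° = 8 × 10 × 0.3907 = 31.256 N and the normal force is N = m₁g cos 23° = 73.640 N.
Kinetic friction opposes the box's motion up the incline: f = μN = 0.34 × 73.640 = 25.038 N acting down the slope.
Newton's second law for the box (up-slope positive): T − 31.256 − 25.038 = 8 a. For the hanging counterweight (downward positive): 11 × 10 − T = 11 a.
Adding the two equations eliminates T: 53.706 = 19 a, so a = 2.8266 m/s².

2.827 m/s²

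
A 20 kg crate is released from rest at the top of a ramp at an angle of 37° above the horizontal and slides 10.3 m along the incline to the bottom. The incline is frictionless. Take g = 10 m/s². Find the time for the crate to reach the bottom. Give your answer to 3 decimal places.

1.850 s

The weight component along the incline is mg sin 37° = 120.363 N and the normal force is N = mg cos 37° = 159.727 N.
With no friction, a = g sin 37° = 6.0182 m/s².
Starting from rest, L = ½at², so t = √(2L/a) = √(2 × 10.3 / 6.0182) = 1.8501 s.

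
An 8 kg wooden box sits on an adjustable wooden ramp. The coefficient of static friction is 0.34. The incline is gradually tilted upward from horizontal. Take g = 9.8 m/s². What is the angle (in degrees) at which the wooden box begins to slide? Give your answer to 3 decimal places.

At the threshold of sliding, static friction is at its maximum μ_s N and exactly balances the weight component along the incline: mg sin θ = μ_s mg cos θ.
Hence tan θ = μ_s = 0.34, so θ = arctan(0.34) = 18.7780°.

18.778°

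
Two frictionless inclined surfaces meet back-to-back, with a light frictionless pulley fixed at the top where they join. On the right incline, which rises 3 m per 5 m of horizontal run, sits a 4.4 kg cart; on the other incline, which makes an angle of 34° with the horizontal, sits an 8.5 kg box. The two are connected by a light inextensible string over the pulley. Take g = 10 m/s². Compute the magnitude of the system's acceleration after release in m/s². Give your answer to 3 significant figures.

1.93 m/s²

Resolve each weight along its own incline: the 4.4 kg mass has component 4.4 × 10 × sin 30.96° = 22.638 N down its slope, and the 8.5 kg mass has 8.5 × 10 × sin 34° = 47.531 N down its slope.
The 8.5 kg side's 47.531 N exceeds the other side's 22.638 N, so that mass slides down and the 4.4 kg mass slides up. Taking that direction as positive, Newton's second law for the whole system gives 47.531 − 22.638 = (4.4 + 8.5) a, so a = 24.893 / 12.9 = 1.9297 m/s².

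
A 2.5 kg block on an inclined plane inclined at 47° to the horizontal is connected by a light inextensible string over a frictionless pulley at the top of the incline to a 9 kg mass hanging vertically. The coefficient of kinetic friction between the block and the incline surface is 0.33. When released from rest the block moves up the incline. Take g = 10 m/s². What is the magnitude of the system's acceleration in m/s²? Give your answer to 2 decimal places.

5.75 m/s²

For the block on the incline: the weight component along the slope is m₁g sin 47° = 2.5 × 10 × 0.7314 = 18.285 N and the normal force is N = m₁g cos 47° = 17.050 N.
Kinetic friction opposes the block's motion up the incline: f = μN = 0.33 × 17.050 = 5.627 N acting down the slope.
Newton's second law for the block (up-slope positive): T − 18.285 − 5.627 = 2.5 a. For the hanging mass (downward positive): 9 × 10 − T = 9 a.
Adding the two equations eliminates T: 66.088 = 11.5 a, so a = 5.7468 m/s².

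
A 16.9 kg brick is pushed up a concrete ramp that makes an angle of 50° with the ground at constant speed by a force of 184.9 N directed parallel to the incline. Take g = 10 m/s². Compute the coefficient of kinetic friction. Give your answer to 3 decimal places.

0.510

At constant speed ΣF = 0 along the incline. The applied 184.9 N acts up the slope; the weight component mg sin 50° = 129.462 N and kinetic friction μN both act down the slope.
So 184.9 = 129.462 + μ × 108.631, giving μ = (184.9 − 129.462) / 108.631 = 0.5103.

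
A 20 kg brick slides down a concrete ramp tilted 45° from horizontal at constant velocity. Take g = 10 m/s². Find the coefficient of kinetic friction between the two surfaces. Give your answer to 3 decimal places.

At constant velocity the net force along the incline is zero: mg sin 45° = μ mg cos 45°.
So μ = tan 45° = 0.7071 / 0.7071 = 1.0000.

1.000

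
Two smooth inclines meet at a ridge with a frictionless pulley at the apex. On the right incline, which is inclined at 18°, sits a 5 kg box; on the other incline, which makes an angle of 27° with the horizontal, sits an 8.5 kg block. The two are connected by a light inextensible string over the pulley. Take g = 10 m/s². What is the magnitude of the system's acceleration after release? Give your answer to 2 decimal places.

Resolve each weight along its own incline: the 5 kg mass has component 5 × 10 × sin 18° = 15.451 N down its slope, and the 8.5 kg mass has 8.5 × 10 × sin 27° = 38.589 N down its slope.
The 8.5 kg side's 38.589 N exceeds the other side's 15.451 N, so that mass slides down and the 5 kg mass slides up. Taking that direction as positive, Newton's second law for the whole system gives 38.589 − 15.451 = (5 + 8.5) a, so a = 23.138 / 13.5 = 1.7139 m/s².

1.71 m/s²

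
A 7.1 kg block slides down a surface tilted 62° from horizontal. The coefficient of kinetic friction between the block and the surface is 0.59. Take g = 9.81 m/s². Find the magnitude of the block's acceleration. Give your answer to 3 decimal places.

5.944 m/s²

Resolving the weight along the incline: the component pulling the block down the slope is mg sin 62° = 7.1 × 9.81 × 0.8829 = 61.495 N, and the normal force is N = mg cos 62° = 7.1 × 9.81 × 0.4695 = 32.701 N.
Kinetic friction acts up the slope with magnitude f = μN = 0.59 × 32.701 = 19.294 N.
Net force along the incline is 61.495 − 19.294 = 42.201 N, so a = 42.201 / 7.1 = 5.9438 m/s².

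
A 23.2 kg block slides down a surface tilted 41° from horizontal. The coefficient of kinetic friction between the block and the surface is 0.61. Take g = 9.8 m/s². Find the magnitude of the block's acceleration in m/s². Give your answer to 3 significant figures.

1.92 m/s²

Resolving the weight along the incline: the component pulling the block down the slope is mg sin 41° = 23.2 × 9.8 × 0.6561 = 149.171 N, and the normal force is N = mg cos 41° = 23.2 × 9.8 × 0.7547 = 171.589 N.
Kinetic friction acts up the slope with magnitude f = μN = 0.61 × 171.589 = 104.669 N.
Net force along the incline is 149.171 − 104.669 = 44.502 N, so a = 44.502 / 23.2 = 1.9182 m/s².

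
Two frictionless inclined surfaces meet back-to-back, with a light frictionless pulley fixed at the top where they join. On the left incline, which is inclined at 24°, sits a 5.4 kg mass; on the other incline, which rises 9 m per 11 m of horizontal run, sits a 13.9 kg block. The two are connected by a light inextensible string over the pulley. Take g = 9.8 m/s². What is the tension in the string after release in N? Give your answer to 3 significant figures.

39.6 N

Resolve each weight along its own incline: the 5.4 kg mass has component 5.4 × 9.8 × sin 24° = 21.525 N down its slope, and the 13.9 kg mass has 13.9 × 9.8 × sin 39.29° = 86.260 N down its slope.
The 13.9 kg side's 86.260 N exceeds the other side's 21.525 N, so that mass slides down and the 5.4 kg mass slides up. Taking that direction as positive, Newton's second law for the whole system gives 86.260 − 21.525 = (5.4 + 13.9) a, so a = 64.735 / 19.3 = 3.3541 m/s².
For the 5.4 kg mass (up-slope positive): T − 21.525 = 5.4 × 3.3541, so T = 39.637 N.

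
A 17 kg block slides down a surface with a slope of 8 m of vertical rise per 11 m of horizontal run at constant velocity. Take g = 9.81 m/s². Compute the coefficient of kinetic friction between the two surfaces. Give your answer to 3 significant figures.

At constant velocity the net force along the incline is zero: mg sin 36.03° = μ mg cos 36.03°.
So μ = tan 36.03° = 0.5882 / 0.8087 = 0.7273.

0.727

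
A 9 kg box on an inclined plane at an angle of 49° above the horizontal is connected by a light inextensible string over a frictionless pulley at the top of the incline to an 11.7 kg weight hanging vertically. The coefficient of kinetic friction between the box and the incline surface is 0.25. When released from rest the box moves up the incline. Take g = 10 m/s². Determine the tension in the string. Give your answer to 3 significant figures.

97.6 N

For the box on the incline: the weight component along the slope is m₁g sin 49° = 9 × 10 × 0.7547 = 67.923 N and the normal force is N = m₁g cos 49° = 59.045 N.
Kinetic friction opposes the box's motion up the incline: f = μN = 0.25 × 59.045 = 14.761 N acting down the slope.
Newton's second law for the box (up-slope positive): T − 67.923 − 14.761 = 9 a. For the hanging weight (downward positive): 11.7 × 10 − T = 11.7 a.
Adding the two equations eliminates T: 34.316 = 20.7 a, so a = 1.6578 m/s².
Then from the hanging weight's equation, T = 11.7 × (10 − 1.6578) = 97.604 N.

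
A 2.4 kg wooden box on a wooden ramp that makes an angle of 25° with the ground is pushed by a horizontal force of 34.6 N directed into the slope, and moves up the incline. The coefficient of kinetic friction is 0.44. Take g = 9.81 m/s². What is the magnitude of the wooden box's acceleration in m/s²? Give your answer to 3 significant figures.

2.33 m/s²

The horizontal push has components F cos 25° = 34.6 × 0.9063 = 31.358 N up the incline and F sin 25° = 34.6 × 0.4226 = 14.622 N pressing into the surface.
The normal force is therefore N = mg cos 25° + F sin 25° = 21.338 + 14.622 = 35.960 N, and kinetic friction down the slope is μN = 0.44 × 35.960 = 15.822 N.
Along the incline: F cos 25° − mg sin 25° − μN = ma, so 31.358 − 9.950 − 15.822 = 2.4 a, giving a = 2.3275 m/s².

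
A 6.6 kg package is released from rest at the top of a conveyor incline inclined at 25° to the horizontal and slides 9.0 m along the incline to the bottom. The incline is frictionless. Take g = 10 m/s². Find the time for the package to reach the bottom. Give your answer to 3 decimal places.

2.064 s

The weight component along the incline is mg sin 25° = 27.893 N and the normal force is N = mg cos 25° = 59.816 N.
With no friction, a = g sin 25° = 4.2262 m/s².
Starting from rest, L = ½at², so t = √(2L/a) = √(2 × 9.0 / 4.2262) = 2.0638 s.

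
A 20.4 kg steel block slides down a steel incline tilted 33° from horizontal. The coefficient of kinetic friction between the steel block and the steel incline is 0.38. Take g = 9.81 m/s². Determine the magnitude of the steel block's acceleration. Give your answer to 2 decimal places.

Resolving the weight along the incline: the component pulling the steel block down the slope is mg sin 33° = 20.4 × 9.81 × 0.5446 = 108.988 N, and the normal force is N = mg cos 33° = 20.4 × 9.81 × 0.8387 = 167.844 N.
Kinetic friction acts up the slope with magnitude f = μN = 0.38 × 167.844 = 63.781 N.
Net force along the incline is 108.988 − 63.781 = 45.207 N, so a = 45.207 / 20.4 = 2.2160 m/s².

2.22 m/s²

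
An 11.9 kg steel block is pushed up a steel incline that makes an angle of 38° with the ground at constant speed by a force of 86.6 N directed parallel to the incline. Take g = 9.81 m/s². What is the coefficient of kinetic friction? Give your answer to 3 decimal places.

0.160

At constant speed ΣF = 0 along the incline. The applied 86.6 N acts up the slope; the weight component mg sin 38° = 71.872 N and kinetic friction μN both act down the slope.
So 86.6 = 71.872 + μ × 91.992, giving μ = (86.6 − 71.872) / 91.992 = 0.1601.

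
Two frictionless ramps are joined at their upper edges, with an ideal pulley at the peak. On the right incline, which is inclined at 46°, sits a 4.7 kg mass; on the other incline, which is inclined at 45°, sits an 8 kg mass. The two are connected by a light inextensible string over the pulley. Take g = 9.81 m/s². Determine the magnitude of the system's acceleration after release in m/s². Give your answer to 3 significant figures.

Resolve each weight along its own incline: the 4.7 kg mass has component 4.7 × 9.81 × sin 46° = 33.167 N down its slope, and the 8 kg mass has 8 × 9.81 × sin 45° = 55.494 N down its slope.
The 8 kg side's 55.494 N exceeds the other side's 33.167 N, so that mass slides down and the 4.7 kg mass slides up. Taking that direction as positive, Newton's second law for the whole system gives 55.494 − 33.167 = (4.7 + 8) a, so a = 22.327 / 12.7 = 1.7580 m/s².

1.76 m/s²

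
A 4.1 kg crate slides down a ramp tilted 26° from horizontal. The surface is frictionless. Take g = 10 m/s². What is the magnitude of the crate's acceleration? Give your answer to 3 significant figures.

4.38 m/s²

Resolving the weight along the incline: the component pulling the crate down the slope is mg sin 26° = 4.1 × 10 × 0.4384 = 17.974 N, and the normal force is N = mg cos 26° = 4.1 × 10 × 0.8988 = 36.851 N.
With no friction the net force along the incline is 17.974 N, so a = g sin 26° = 17.974 / 4.1 = 4.3839 m/s².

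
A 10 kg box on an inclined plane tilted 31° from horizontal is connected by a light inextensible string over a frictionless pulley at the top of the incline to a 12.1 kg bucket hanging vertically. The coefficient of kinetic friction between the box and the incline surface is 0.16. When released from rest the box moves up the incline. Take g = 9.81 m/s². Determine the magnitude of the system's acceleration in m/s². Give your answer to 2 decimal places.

For the box on the incline: the weight component along the slope is m₁g sin 31° = 10 × 9.81 × 0.5150 = 50.522 N and the normal force is N = m₁g cos 31° = 84.088 N.
Kinetic friction opposes the box's motion up the incline: f = μN = 0.16 × 84.088 = 13.454 N acting down the slope.
Newton's second law for the box (up-slope positive): T − 50.522 − 13.454 = 10 a. For the hanging bucket (downward positive): 12.1 × 9.81 − T = 12.1 a.
Adding the two equations eliminates T: 54.725 = 22.1 a, so a = 2.4762 m/s².

2.48 m/s²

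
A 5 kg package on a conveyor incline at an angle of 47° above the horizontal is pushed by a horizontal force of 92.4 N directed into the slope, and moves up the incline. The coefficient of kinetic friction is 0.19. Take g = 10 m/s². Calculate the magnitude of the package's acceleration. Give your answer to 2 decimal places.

1.43 m/s²

The horizontal push has components F cos 47° = 92.4 × 0.6820 = 63.017 N up the incline and F sin 47° = 92.4 × 0.7314 = 67.581 N pressing into the surface.
The normal force is therefore N = mg cos 47° + F sin 47° = 34.100 + 67.581 = 101.681 N, and kinetic friction down the slope is μN = 0.19 × 101.681 = 19.319 N.
Along the incline: F cos 47° − mg sin 47° − μN = ma, so 63.017 − 36.570 − 19.319 = 5 a, giving a = 1.4256 m/s².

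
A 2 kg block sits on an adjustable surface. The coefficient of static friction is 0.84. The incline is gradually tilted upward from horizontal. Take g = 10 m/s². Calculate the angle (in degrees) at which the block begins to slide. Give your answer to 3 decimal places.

At the threshold of sliding, static friction is at its maximum μ_s N and exactly balances the weight component along the incline: mg sin θ = μ_s mg cos θ.
Hence tan θ = μ_s = 0.84, so θ = arctan(0.84) = 40.0303°.

40.030°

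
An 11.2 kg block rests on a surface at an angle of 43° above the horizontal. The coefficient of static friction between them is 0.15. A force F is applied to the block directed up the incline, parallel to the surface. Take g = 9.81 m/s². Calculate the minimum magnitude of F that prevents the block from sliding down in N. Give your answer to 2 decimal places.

The normal force is N = mg cos 43° = 80.355 N. With F at its minimum the block is on the verge of sliding down, so static friction is at its maximum μ_s N = 0.15 × 80.355 = 12.053 N and acts up the slope.
Equilibrium along the incline: F + μ_s N = mg sin 43°, so F = 74.933 − 12.053 = 62.880 N.

62.88 N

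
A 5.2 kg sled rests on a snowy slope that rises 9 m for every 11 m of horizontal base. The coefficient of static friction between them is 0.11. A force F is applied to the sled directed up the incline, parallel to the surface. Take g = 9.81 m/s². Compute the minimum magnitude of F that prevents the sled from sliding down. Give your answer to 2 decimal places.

The normal force is N = mg cos 39.29° = 39.481 N. With F at its minimum the sled is on the verge of sliding down, so static friction is at its maximum μ_s N = 0.11 × 39.481 = 4.343 N and acts up the slope.
Equilibrium along the incline: F + μ_s N = mg sin 39.29°, so F = 32.303 − 4.343 = 27.960 N.

27.96 N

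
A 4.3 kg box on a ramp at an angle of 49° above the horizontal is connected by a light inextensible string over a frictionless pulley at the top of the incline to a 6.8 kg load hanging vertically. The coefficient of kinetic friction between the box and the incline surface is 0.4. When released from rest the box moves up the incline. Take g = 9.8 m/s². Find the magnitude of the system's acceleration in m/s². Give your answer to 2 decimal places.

For the box on the incline: the weight component along the slope is m₁g sin 49° = 4.3 × 9.8 × 0.7547 = 31.803 N and the normal force is N = m₁g cos 49° = 27.646 N.
Kinetic friction opposes the box's motion up the incline: f = μN = 0.4 × 27.646 = 11.058 N acting down the slope.
Newton's second law for the box (up-slope positive): T − 31.803 − 11.058 = 4.3 a. For the hanging load (downward positive): 6.8 × 9.8 − T = 6.8 a.
Adding the two equations eliminates T: 23.779 = 11.1 a, so a = 2.1423 m/s².

2.14 m/s²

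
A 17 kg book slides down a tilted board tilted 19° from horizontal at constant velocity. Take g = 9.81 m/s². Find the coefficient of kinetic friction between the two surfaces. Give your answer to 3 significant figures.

0.344

At constant velocity the net force along the incline is zero: mg sin 19° = μ mg cos 19°.
So μ = tan 19° = 0.3256 / 0.9455 = 0.3444.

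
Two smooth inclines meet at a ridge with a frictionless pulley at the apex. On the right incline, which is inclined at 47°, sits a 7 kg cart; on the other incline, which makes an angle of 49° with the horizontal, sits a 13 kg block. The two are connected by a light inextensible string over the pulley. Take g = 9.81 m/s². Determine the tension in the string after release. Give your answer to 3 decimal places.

Resolve each weight along its own incline: the 7 kg mass has component 7 × 9.81 × sin 47° = 50.222 N down its slope, and the 13 kg mass has 13 × 9.81 × sin 49° = 96.248 N down its slope.
The 13 kg side's 96.248 N exceeds the other side's 50.222 N, so that mass slides down and the 7 kg mass slides up. Taking that direction as positive, Newton's second law for the whole system gives 96.248 − 50.222 = (7 + 13) a, so a = 46.026 / 20 = 2.3013 m/s².
For the 7 kg mass (up-slope positive): T − 50.222 = 7 × 2.3013, so T = 66.331 N.

66.331 N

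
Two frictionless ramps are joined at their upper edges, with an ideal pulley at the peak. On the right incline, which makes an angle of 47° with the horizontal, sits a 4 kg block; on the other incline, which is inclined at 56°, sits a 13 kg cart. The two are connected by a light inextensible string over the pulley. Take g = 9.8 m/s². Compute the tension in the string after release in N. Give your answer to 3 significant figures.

46.8 N

Resolve each weight along its own incline: the 4 kg mass has component 4 × 9.8 × sin 47° = 28.669 N down its slope, and the 13 kg mass has 13 × 9.8 × sin 56° = 105.619 N down its slope.
The 13 kg side's 105.619 N exceeds the other side's 28.669 N, so that mass slides down and the 4 kg mass slides up. Taking that direction as positive, Newton's second law for the whole system gives 105.619 − 28.669 = (4 + 13) a, so a = 76.950 / 17 = 4.5265 m/s².
For the 4 kg mass (up-slope positive): T − 28.669 = 4 × 4.5265, so T = 46.775 N.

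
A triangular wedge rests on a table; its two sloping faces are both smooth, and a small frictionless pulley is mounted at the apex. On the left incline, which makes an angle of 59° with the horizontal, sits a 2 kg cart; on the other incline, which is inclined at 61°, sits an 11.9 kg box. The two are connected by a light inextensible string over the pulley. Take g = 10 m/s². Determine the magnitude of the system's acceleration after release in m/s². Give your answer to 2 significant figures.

6.3 m/s²

Resolve each weight along its own incline: the 2 kg mass has component 2 × 10 × sin 59° = 17.143 N down its slope, and the 11.9 kg mass has 11.9 × 10 × sin 61° = 104.080 N down its slope.
The 11.9 kg side's 104.080 N exceeds the other side's 17.143 N, so that mass slides down and the 2 kg mass slides up. Taking that direction as positive, Newton's second law for the whole system gives 104.080 − 17.143 = (2 + 11.9) a, so a = 86.937 / 13.9 = 6.2545 m/s².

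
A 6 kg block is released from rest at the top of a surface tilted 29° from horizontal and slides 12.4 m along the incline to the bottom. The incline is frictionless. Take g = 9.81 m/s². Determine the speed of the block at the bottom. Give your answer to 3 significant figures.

10.9 m/s

The weight component along the incline is mg sin 29° = 28.536 N and the normal force is N = mg cos 29° = 51.480 N.
With no friction, a = g sin 29° = 4.7560 m/s².
Starting from rest over a distance of 12.4 m, v² = 2aL = 2 × 4.7560 × 12.4 = 117.9488, so v = 10.8604 m/s.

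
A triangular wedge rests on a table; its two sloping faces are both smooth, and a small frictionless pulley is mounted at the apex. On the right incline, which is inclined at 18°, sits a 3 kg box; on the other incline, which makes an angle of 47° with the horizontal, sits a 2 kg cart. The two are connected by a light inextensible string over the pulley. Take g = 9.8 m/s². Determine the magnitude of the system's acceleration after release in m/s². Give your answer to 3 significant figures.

Resolve each weight along its own incline: the 3 kg mass has component 3 × 9.8 × sin 18° = 9.085 N down its slope, and the 2 kg mass has 2 × 9.8 × sin 47° = 14.335 N down its slope.
The 2 kg side's 14.335 N exceeds the other side's 9.085 N, so that mass slides down and the 3 kg mass slides up. Taking that direction as positive, Newton's second law for the whole system gives 14.335 − 9.085 = (3 + 2) a, so a = 5.250 / 5 = 1.0500 m/s².

1.05 m/s²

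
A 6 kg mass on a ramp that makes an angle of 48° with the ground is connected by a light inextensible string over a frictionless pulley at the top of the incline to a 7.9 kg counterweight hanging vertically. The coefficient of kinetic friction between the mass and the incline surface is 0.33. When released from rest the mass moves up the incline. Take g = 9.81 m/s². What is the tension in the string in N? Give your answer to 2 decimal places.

65.70 N

For the mass on the incline: the weight component along the slope is m₁g sin 48° = 6 × 9.81 × 0.7431 = 43.739 N and the normal force is N = m₁g cos 48° = 39.385 N.
Kinetic friction opposes the mass's motion up the incline: f = μN = 0.33 × 39.385 = 12.997 N acting down the slope.
Newton's second law for the mass (up-slope positive): T − 43.739 − 12.997 = 6 a. For the hanging counterweight (downward positive): 7.9 × 9.81 − T = 7.9 a.
Adding the two equations eliminates T: 20.763 = 13.9 a, so a = 1.4937 m/s².
Then from the hanging counterweight's equation, T = 7.9 × (9.81 − 1.4937) = 65.699 N.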